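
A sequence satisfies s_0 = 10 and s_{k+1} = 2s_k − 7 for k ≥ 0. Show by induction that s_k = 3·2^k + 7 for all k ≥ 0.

Base case: s_0 = 10, and 3·2^0 + 7 = 3 + 7 = 10.
Assume s_r = 3·2^r + 7 for some r ≥ 0.
Then s_{r+1} = 2s_r − 7 = 2·(3·2^r + 7) − 7 = 6·2^r + 14 − 7 = 3·2^{r+1} + 7.
So the formula holds for r+1, and by induction s_k = 3·2^k + 7 for all k ≥ 0.

s_k = 3·2^k + 7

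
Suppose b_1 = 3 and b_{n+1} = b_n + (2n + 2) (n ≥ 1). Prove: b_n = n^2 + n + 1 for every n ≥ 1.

Base case: b_1 = 3, and 1^2 + 1 + 1 = 3.
Assume b_m = m^2 + m + 1.
Then b_{m+1} = b_m + (2m + 2) = (m^2 + m + 1) + (2m + 2) = m^2 + 3m + 3,
and (m+1)^2 + (m+1) + 1 = m^2 + 3m + 3.
This completes the inductive step, so b_n = n^2 + n + 1 for all n ≥ 1.

b_n = n^2 + n + 1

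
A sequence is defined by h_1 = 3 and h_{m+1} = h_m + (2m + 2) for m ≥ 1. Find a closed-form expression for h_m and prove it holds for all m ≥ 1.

Claim: h_m = m^2 + m + 1.

Base case: h_1 = 3, and 1^2 + 1 + 1 = 3.
Assume h_j = j^2 + j + 1.
Then h_{j+1} = h_j + (2j + 2) = (j^2 + j + 1) + (2j + 2) = j^2 + 3j + 3,
and (j+1)^2 + (j+1) + 1 = j^2 + 3j + 3.
This completes the inductive step, so h_m = m^2 + m + 1 for all m ≥ 1.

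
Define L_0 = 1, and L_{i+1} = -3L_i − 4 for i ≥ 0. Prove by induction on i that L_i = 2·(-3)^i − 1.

Base case: L_0 = 1, and 2·(-3)^0 − 1 = 2 − 1 = 1.
Assume L_j = 2·(-3)^j − 1 for some j ≥ 0.
Then L_{j+1} = -3L_j − 4 = -3·(2·(-3)^j − 1) − 4 = -6·(-3)^j + 3 − 4 = 2·(-3)^{j+1} − 1.
So the formula holds for j+1, and by induction L_i = 2·(-3)^i − 1 for all i ≥ 0.

L_i = 2·(-3)^i − 1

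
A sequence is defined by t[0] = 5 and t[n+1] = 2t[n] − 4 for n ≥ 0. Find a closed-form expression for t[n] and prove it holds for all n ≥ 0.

Claim: t[n] = 2^n + 4.

Base case: t[0] = 5, and 2^0 + 4 = 1 + 4 = 5.
Assume t[r] = 2^r + 4 for some r ≥ 0.
Then t[r+1] = 2t[r] − 4 = 2·(2^r + 4) − 4 = 2^{r+1} + 8 − 4 = 2^{r+1} + 4.
By induction, t[n] = 2^n + 4 for all n ≥ 0.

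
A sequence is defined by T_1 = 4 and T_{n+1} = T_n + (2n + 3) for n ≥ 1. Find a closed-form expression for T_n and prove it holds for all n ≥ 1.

Claim: T_n = n^2 + 2n + 1.

Base case: T_1 = 4, and 1^2 + 2·1 + 1 = 4.
Assume T_j = j^2 + 2j + 1.
Then T_{j+1} = T_j + (2j + 3) = (j^2 + 2j + 1) + (2j + 3) = j^2 + 4j + 4,
and (j+1)^2 + 2·(j+1) + 1 = j^2 + 4j + 4.
This completes the inductive step, so T_n = n^2 + 2n + 1 for all n ≥ 1.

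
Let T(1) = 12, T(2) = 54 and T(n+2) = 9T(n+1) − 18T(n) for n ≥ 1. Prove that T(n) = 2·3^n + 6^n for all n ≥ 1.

Base cases: T(1) = 12 and 2·3^1 + 6^1 = 12; T(2) = 54 and 2·3^2 + 6^2 = 54.
Assume T(i) = 2·3^i + 6^i for all 1 ≤ i ≤ j, where j ≥ 2.
Then T(j+1) = 9T(j) − 18T(j−1) = 9·(2·3^j + 6^j) − 18·(2·3^{j−1} + 6^{j−1}) = 2·(9·3 − 18)3^{j−1} + (9·6 − 18)6^{j−1} = 18·3^{j−1} + 36·6^{j−1} = 2·3^{j+1} + 6^{j+1}.
This completes the inductive step, so T(n) = 2·3^n + 6^n for all n ≥ 1.

T(n) = 2·3^n + 6^n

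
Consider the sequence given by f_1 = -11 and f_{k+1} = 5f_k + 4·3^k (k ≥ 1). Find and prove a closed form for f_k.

Claim: f_k = -5^k − 2·3^k.

Base case: f_1 = -11, and -5^1 − 2·3^1 = -5 − 6 = -11.
Assume f_r = -5^r − 2·3^r for some r ≥ 1.
Then f_{r+1} = 5f_r + 4·3^r = 5·(-5^r − 2·3^r) + 4·3^r = -5^{r+1} − 10·3^r + 4·3^r = -5^{r+1} − 6·3^r = -5^{r+1} − 2·3^{r+1}.
This completes the inductive step, so f_k = -5^k − 2·3^k for all k ≥ 1.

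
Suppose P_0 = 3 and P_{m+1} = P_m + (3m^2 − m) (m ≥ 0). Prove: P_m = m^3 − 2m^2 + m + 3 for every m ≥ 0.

Base case: P_0 = 3, and 0^3 − 2·0^2 + 0 + 3 = 3.
Assume P_r = r^3 − 2r^2 + r + 3.
Then P_{r+1} = P_r + (3r^2 − r) = (r^3 − 2r^2 + r + 3) + (3r^2 − r) = r^3 + r^2 + 3,
and (r+1)^3 − 2·(r+1)^2 + (r+1) + 3 = r^3 + r^2 + 3.
By induction, P_m = m^3 − 2m^2 + m + 3 for all m ≥ 0.

P_m = m^3 − 2m^2 + m + 3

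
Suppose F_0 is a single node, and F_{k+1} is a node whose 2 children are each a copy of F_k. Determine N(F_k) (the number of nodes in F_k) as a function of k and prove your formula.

Claim: N(F_k) = 2^{k+1} − 1.

Base case: N(F_0) = 1, and 2^{0+1} − 1 = 1.
Assume N(F_r) = 2^{r+1} − 1.
Then N(F_{r+1}) = 1 + 2N(F_r) = 1 + 2(2^{r+1} − 1) = 2^{r+2} − 2 + 1 = 2^{r+2} − 1.
This completes the inductive step, so N(F_k) = 2^{k+1} − 1 for all k ≥ 0.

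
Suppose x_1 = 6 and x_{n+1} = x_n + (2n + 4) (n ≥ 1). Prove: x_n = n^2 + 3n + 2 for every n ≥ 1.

Base case: x_1 = 6, and 1^2 + 3·1 + 2 = 6.
Assume x_j = j^2 + 3j + 2.
Then x_{j+1} = x_j + (2j + 4) = (j^2 + 3j + 2) + (2j + 4) = j^2 + 5j + 6,
and (j+1)^2 + 3·(j+1) + 2 = j^2 + 5j + 6.
Hence x_n = n^2 + 3n + 2 for every n ≥ 1, by induction.

x_n = n^2 + 3n + 2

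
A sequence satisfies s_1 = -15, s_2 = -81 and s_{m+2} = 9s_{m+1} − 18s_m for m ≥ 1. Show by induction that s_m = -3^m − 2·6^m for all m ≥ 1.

Base cases: s_1 = -15 and -3^1 − 2·6^1 = -15; s_2 = -81 and -3^2 − 2·6^2 = -81.
Assume s_j = -3^j − 2·6^j for all 1 ≤ j ≤ k, where k ≥ 2.
Then s_{k+1} = 9s_k − 18s_{k−1} = 9·(-3^k − 2·6^k) − 18·(-3^{k−1} − 2·6^{k−1}) = -(9·3 − 18)3^{k−1} − 2·(9·6 − 18)6^{k−1} = -9·3^{k−1} − 72·6^{k−1} = -3^{k+1} − 2·6^{k+1}.
Hence s_m = -3^m − 2·6^m for every m ≥ 1, by strong induction.

s_m = -3^m − 2·6^m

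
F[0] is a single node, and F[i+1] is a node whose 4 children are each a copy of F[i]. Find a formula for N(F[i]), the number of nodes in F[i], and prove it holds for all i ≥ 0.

Claim: N(F[i]) = (4^{i+1} − 1)/3.

Base case: N(F[0]) = 1, and (4^{0+1} − 1)/3 = 1.
Assume N(F[m]) = (4^{m+1} − 1)/3.
Then N(F[m+1]) = 1 + 4N(F[m]) = 1 + 4·(4^{m+1} − 1)/3 = 1 + (4^{m+2} − 4)/3 = (3 + 4^{m+2} − 4)/3 = (4^{m+2} − 1)/3.
So the formula holds for m+1, and by induction N(F[i]) = (4^{i+1} − 1)/3 for all i ≥ 0.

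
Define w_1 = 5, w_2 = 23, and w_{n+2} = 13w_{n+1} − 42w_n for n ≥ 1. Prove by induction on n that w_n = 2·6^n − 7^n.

Base cases: w_1 = 5 and 2·6^1 − 7^1 = 5; w_2 = 23 and 2·6^2 − 7^2 = 23.
Assume w_j = 2·6^j − 7^j for all 1 ≤ j ≤ k, where k ≥ 2.
Then w_{k+1} = 13w_k − 42w_{k−1} = 13·(2·6^k − 7^k) − 42·(2·6^{k−1} − 7^{k−1}) = 2·(13·6 − 42)6^{k−1} − (13·7 − 42)7^{k−1} = 72·6^{k−1} − 49·7^{k−1} = 2·6^{k+1} − 7^{k+1}.
Hence w_n = 2·6^n − 7^n for every n ≥ 1, by strong induction.

w_n = 2·6^n − 7^n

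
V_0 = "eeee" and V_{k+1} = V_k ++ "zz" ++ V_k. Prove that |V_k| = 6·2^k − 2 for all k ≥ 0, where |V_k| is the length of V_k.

Base case: |V_0| = 4, and 6·2^0 − 2 = 4.
Assume |V_m| = 6·2^m − 2.
Then |V_{m+1}| = |V_m| + 2 + |V_m| = 2|V_m| + 2 = 2(6·2^m − 2) + 2 = 6·2^{m+1} − 4 + 2 = 6·2^{m+1} − 2.
By induction, |V_k| = 6·2^k − 2 for all k ≥ 0.

|V_k| = 6·2^k − 2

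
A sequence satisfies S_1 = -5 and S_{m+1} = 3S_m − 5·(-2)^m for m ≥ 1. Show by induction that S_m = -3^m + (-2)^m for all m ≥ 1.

Base case: S_1 = -5, and -3^1 + (-2)^1 = -3 − 2 = -5.
Assume S_k = -3^k + (-2)^k for some k ≥ 1.
Then S_{k+1} = 3S_k − 5·(-2)^k = 3·(-3^k + (-2)^k) − 5·(-2)^k = -3^{k+1} + 3·(-2)^k − 5·(-2)^k = -3^{k+1} − 2·(-2)^k = -3^{k+1} + (-2)^{k+1}.
So the formula holds for k+1, and by induction S_m = -3^m + (-2)^m for all m ≥ 1.

S_m = -3^m + (-2)^m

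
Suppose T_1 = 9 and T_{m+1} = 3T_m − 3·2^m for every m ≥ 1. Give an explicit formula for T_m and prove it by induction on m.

Claim: T_m = 3^m + 3·2^m.

Base case: T_1 = 9, and 3^1 + 3·2^1 = 3 + 6 = 9.
Assume T_k = 3^k + 3·2^k for some k ≥ 1.
Then T_{k+1} = 3T_k − 3·2^k = 3·(3^k + 3·2^k) − 3·2^k = 3^{k+1} + 9·2^k − 3·2^k = 3^{k+1} + 6·2^k = 3^{k+1} + 3·2^{k+1}.
So the formula holds for k+1, and by induction T_m = 3^m + 3·2^m for all m ≥ 1.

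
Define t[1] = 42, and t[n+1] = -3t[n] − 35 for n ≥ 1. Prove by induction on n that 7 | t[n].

Base case: t[1] = 42 = 7·6, so 7 | t[1].
Assume 7 | t[j], so t[j] = 7s for some integer s.
Then t[j+1] = -3t[j] − 35 = -3·(7s) − 35 = 7(-3s − 5), so 7 | t[j+1].
So the property holds for j+1, and by induction 7 | t[n] for all n ≥ 1.

7 | t[n]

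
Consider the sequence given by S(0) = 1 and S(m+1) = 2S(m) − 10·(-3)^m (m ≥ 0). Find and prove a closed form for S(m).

Claim: S(m) = -2^m + 2·(-3)^m.

Base case: S(0) = 1, and -2^0 + 2·(-3)^0 = -1 + 2 = 1.
Assume S(r) = -2^r + 2·(-3)^r for some r ≥ 0.
Then S(r+1) = 2S(r) − 10·(-3)^r = 2·(-2^r + 2·(-3)^r) − 10·(-3)^r = -2^{r+1} + 4·(-3)^r − 10·(-3)^r = -2^{r+1} − 6·(-3)^r = -2^{r+1} + 2·(-3)^{r+1}.
This completes the inductive step, so S(m) = -2^m + 2·(-3)^m for all m ≥ 0.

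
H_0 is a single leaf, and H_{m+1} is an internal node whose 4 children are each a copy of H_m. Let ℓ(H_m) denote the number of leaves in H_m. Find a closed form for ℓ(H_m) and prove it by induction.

Claim: ℓ(H_m) = 4^m.

Base case: ℓ(H_0) = 1, and 4^0 = 1.
Assume ℓ(H_j) = 4^j.
Then ℓ(H_{j+1}) = 4·ℓ(H_j) = 4·4^j = 4^{j+1}.
Hence ℓ(H_m) = 4^m for every m ≥ 0, by induction.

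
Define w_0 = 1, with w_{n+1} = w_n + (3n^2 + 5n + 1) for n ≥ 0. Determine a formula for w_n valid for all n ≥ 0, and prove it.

Claim: w_n = n^3 + n^2 − n + 1.

Base case: w_0 = 1, and 0^3 + 0^2 − 0 + 1 = 1.
Assume w_m = m^3 + m^2 − m + 1.
Then w_{m+1} = w_m + (3m^2 + 5m + 1) = (m^3 + m^2 − m + 1) + (3m^2 + 5m + 1) = m^3 + 4m^2 + 4m + 2,
and (m+1)^3 + (m+1)^2 − (m+1) + 1 = m^3 + 4m^2 + 4m + 2.
This completes the inductive step, so w_n = n^3 + n^2 − n + 1 for all n ≥ 0.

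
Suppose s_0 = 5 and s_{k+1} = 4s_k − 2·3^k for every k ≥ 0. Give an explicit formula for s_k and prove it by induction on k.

Claim: s_k = 3·4^k + 2·3^k.

Base case: s_0 = 5, and 3·4^0 + 2·3^0 = 3 + 2 = 5.
Assume s_r = 3·4^r + 2·3^r for some r ≥ 0.
Then s_{r+1} = 4s_r − 2·3^r = 4·(3·4^r + 2·3^r) − 2·3^r = 3·4^{r+1} + 8·3^r − 2·3^r = 3·4^{r+1} + 6·3^r = 3·4^{r+1} + 2·3^{r+1}.
Hence s_k = 3·4^k + 2·3^k for every k ≥ 0, by induction.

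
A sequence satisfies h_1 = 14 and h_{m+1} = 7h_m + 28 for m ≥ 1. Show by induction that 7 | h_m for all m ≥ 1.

Base case: h_1 = 14 = 7·2, so 7 | h_1.
Assume 7 | h_k, so h_k = 7t for some integer t.
Then h_{k+1} = 7h_k + 28 = 7·(7t) + 28 = 7(7t + 4), so 7 | h_{k+1}.
Hence 7 | h_m for every m ≥ 1, by induction.

7 | h_m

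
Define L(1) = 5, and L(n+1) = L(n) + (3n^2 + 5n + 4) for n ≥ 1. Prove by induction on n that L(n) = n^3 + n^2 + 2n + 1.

Base case: L(1) = 5, and 1^3 + 1^2 + 2·1 + 1 = 5.
Assume L(m) = m^3 + m^2 + 2m + 1.
Then L(m+1) = L(m) + (3m^2 + 5m + 4) = (m^3 + m^2 + 2m + 1) + (3m^2 + 5m + 4) = m^3 + 4m^2 + 7m + 5,
and (m+1)^3 + (m+1)^2 + 2·(m+1) + 1 = m^3 + 4m^2 + 7m + 5.
By induction, L(n) = n^3 + n^2 + 2n + 1 for all n ≥ 1.

L(n) = n^3 + n^2 + 2n + 1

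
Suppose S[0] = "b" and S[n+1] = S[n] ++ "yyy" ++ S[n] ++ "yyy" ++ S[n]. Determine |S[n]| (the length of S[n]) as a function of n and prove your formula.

Claim: |S[n]| = 4·3^n − 3.

Base case: |S[0]| = 1, and 4·3^0 − 3 = 1.
Assume |S[j]| = 4·3^j − 3.
Then |S[j+1]| = 3|S[j]| + 6 = 3(4·3^j − 3) + 6 = 4·3^{j+1} − 9 + 6 = 4·3^{j+1} − 3.
By induction, |S[n]| = 4·3^n − 3 for all n ≥ 0.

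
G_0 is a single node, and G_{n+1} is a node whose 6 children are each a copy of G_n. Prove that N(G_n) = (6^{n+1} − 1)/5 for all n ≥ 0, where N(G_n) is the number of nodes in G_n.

Base case: N(G_0) = 1, and (6^{0+1} − 1)/5 = 1.
Assume N(G_k) = (6^{k+1} − 1)/5.
Then N(G_{k+1}) = 1 + 6N(G_k) = 1 + 6·(6^{k+1} − 1)/5 = 1 + (6^{k+2} − 6)/5 = (5 + 6^{k+2} − 6)/5 = (6^{k+2} − 1)/5.
This completes the inductive step, so N(G_n) = (6^{n+1} − 1)/5 for all n ≥ 0.

N(G_n) = (6^{n+1} − 1)/5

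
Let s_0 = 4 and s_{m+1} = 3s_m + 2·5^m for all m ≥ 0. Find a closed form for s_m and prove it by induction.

Claim: s_m = 3·3^m + 5^m.

Base case: s_0 = 4, and 3·3^0 + 5^0 = 3 + 1 = 4.
Assume s_r = 3·3^r + 5^r for some r ≥ 0.
Then s_{r+1} = 3s_r + 2·5^r = 3·(3·3^r + 5^r) + 2·5^r = 3·3^{r+1} + 3·5^r + 2·5^r = 3·3^{r+1} + 5·5^r = 3·3^{r+1} + 5^{r+1}.
Hence s_m = 3·3^m + 5^m for every m ≥ 0, by induction.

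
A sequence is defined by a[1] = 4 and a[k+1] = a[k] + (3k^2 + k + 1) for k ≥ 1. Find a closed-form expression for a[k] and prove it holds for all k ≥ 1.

Claim: a[k] = k^3 − k^2 + k + 3.

Base case: a[1] = 4, and 1^3 − 1^2 + 1 + 3 = 4.
Assume a[m] = m^3 − m^2 + m + 3.
Then a[m+1] = a[m] + (3m^2 + m + 1) = (m^3 − m^2 + m + 3) + (3m^2 + m + 1) = m^3 + 2m^2 + 2m + 4,
and (m+1)^3 − (m+1)^2 + (m+1) + 3 = m^3 + 2m^2 + 2m + 4.
This completes the inductive step, so a[k] = k^3 − k^2 + k + 3 for all k ≥ 1.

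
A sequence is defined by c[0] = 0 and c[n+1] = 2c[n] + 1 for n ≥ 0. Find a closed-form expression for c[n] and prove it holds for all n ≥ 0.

Claim: c[n] = 2^n − 1.

Base case: c[0] = 0, and 2^0 − 1 = 1 − 1 = 0.
Assume c[m] = 2^m − 1 for some m ≥ 0.
Then c[m+1] = 2c[m] + 1 = 2·(2^m − 1) + 1 = 2^{m+1} − 2 + 1 = 2^{m+1} − 1.
By induction, c[n] = 2^n − 1 for all n ≥ 0.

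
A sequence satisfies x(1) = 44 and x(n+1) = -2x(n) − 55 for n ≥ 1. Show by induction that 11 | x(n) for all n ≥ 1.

Base case: x(1) = 44 = 11·4, so 11 | x(1).
Assume 11 | x(k), so x(k) = 11t for some integer t.
Then x(k+1) = -2x(k) − 55 = -2·(11t) − 55 = 11(-2t − 5), so 11 | x(k+1).
By induction, 11 | x(n) for all n ≥ 1.

11 | x(n)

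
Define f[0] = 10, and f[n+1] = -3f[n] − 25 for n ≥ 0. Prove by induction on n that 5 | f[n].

Base case: f[0] = 10 = 5·2, so 5 | f[0].
Assume 5 | f[r], so f[r] = 5t for some integer t.
Then f[r+1] = -3f[r] − 25 = -3·(5t) − 25 = 5(-3t − 5), so 5 | f[r+1].
This completes the inductive step, so 5 | f[n] for all n ≥ 0.

5 | f[n]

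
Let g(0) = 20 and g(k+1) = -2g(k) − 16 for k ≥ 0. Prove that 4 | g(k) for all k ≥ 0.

Base case: g(0) = 20 = 4·5, so 4 | g(0).
Assume 4 | g(j), so g(j) = 4t for some integer t.
Then g(j+1) = -2g(j) − 16 = -2·(4t) − 16 = 4(-2t − 4), so 4 | g(j+1).
So the property holds for j+1, and by induction 4 | g(k) for all k ≥ 0.

4 | g(k)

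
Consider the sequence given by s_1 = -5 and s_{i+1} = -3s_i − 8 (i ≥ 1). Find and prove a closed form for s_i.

Claim: s_i = (-3)^i − 2.

Base case: s_1 = -5, and (-3)^1 − 2 = -3 − 2 = -5.
Assume s_j = (-3)^j − 2 for some j ≥ 1.
Then s_{j+1} = -3s_j − 8 = -3·((-3)^j − 2) − 8 = -3·(-3)^j + 6 − 8 = (-3)^{j+1} − 2.
Hence s_i = (-3)^i − 2 for every i ≥ 1, by induction.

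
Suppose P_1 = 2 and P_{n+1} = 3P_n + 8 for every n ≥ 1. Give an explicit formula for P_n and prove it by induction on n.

Claim: P_n = 2·3^n − 4.

Base case: P_1 = 2, and 2·3^1 − 4 = 6 − 4 = 2.
Assume P_r = 2·3^r − 4 for some r ≥ 1.
Then P_{r+1} = 3P_r + 8 = 3·(2·3^r − 4) + 8 = 6·3^r − 12 + 8 = 2·3^{r+1} − 4.
Hence P_n = 2·3^n − 4 for every n ≥ 1, by induction.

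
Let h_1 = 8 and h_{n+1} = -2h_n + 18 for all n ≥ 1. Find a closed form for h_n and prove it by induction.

Claim: h_n = -(-2)^n + 6.

Base case: h_1 = 8, and -(-2)^1 + 6 = 2 + 6 = 8.
Assume h_j = -(-2)^j + 6 for some j ≥ 1.
Then h_{j+1} = -2h_j + 18 = -2·(-(-2)^j + 6) + 18 = 2·(-2)^j − 12 + 18 = -(-2)^{j+1} + 6.
Hence h_n = -(-2)^n + 6 for every n ≥ 1, by induction.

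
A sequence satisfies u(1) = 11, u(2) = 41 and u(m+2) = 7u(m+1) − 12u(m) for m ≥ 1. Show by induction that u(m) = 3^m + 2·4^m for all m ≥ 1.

Base cases: u(1) = 11 and 3^1 + 2·4^1 = 11; u(2) = 41 and 3^2 + 2·4^2 = 41.
Assume u(i) = 3^i + 2·4^i for all 1 ≤ i ≤ j, where j ≥ 2.
Then u(j+1) = 7u(j) − 12u(j−1) = 7·(3^j + 2·4^j) − 12·(3^{j−1} + 2·4^{j−1}) = (7·3 − 12)3^{j−1} + 2·(7·4 − 12)4^{j−1} = 9·3^{j−1} + 32·4^{j−1} = 3^{j+1} + 2·4^{j+1}.
So the formula holds for j+1, and by strong induction u(m) = 3^m + 2·4^m for all m ≥ 1.

u(m) = 3^m + 2·4^m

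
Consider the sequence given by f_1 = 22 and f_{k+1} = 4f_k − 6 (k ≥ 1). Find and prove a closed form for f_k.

Claim: f_k = 5·4^k + 2.

Base case: f_1 = 22, and 5·4^1 + 2 = 20 + 2 = 22.
Assume f_j = 5·4^j + 2 for some j ≥ 1.
Then f_{j+1} = 4f_j − 6 = 4·(5·4^j + 2) − 6 = 20·4^j + 8 − 6 = 5·4^{j+1} + 2.
This completes the inductive step, so f_k = 5·4^k + 2 for all k ≥ 1.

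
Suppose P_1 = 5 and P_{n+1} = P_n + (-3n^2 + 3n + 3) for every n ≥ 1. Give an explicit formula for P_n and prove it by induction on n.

Claim: P_n = -n^3 + 3n^2 + n + 2.

Base case: P_1 = 5, and -1^3 + 3·1^2 + 1 + 2 = 5.
Assume P_j = -j^3 + 3j^2 + j + 2.
Then P_{j+1} = P_j + (-3j^2 + 3j + 3) = (-j^3 + 3j^2 + j + 2) + (-3j^2 + 3j + 3) = -j^3 + 4j + 5,
and -(j+1)^3 + 3·(j+1)^2 + (j+1) + 2 = -j^3 + 4j + 5.
This completes the inductive step, so P_n = -n^3 + 3n^2 + n + 2 for all n ≥ 1.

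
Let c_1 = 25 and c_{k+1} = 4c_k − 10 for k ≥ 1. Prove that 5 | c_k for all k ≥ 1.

Base case: c_1 = 25 = 5·5, so 5 | c_1.
Assume 5 | c_m, so c_m = 5t for some integer t.
Then c_{m+1} = 4c_m − 10 = 4·(5t) − 10 = 5(4t − 2), so 5 | c_{m+1}.
This completes the inductive step, so 5 | c_k for all k ≥ 1.

5 | c_k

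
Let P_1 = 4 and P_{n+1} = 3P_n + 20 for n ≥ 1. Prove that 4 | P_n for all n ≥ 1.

Base case: P_1 = 4 = 4·1, so 4 | P_1.
Assume 4 | P_k, so P_k = 4t for some integer t.
Then P_{k+1} = 3P_k + 20 = 3·(4t) + 20 = 4(3t + 5), so 4 | P_{k+1}.
By induction, 4 | P_n for all n ≥ 1.

4 | P_n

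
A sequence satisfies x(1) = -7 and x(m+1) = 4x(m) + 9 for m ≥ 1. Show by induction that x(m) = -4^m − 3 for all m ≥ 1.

Base case: x(1) = -7, and -4^1 − 3 = -4 − 3 = -7.
Assume x(r) = -4^r − 3 for some r ≥ 1.
Then x(r+1) = 4x(r) + 9 = 4·(-4^r − 3) + 9 = -4^{r+1} − 12 + 9 = -4^{r+1} − 3.
This completes the inductive step, so x(m) = -4^m − 3 for all m ≥ 1.

x(m) = -4^m − 3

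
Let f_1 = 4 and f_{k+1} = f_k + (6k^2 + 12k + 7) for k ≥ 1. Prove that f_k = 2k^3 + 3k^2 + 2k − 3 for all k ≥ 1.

Base case: f_1 = 4, and 2·1^3 + 3·1^2 + 2·1 − 3 = 4.
Assume f_m = 2m^3 + 3m^2 + 2m − 3.
Then f_{m+1} = f_m + (6m^2 + 12m + 7) = (2m^3 + 3m^2 + 2m − 3) + (6m^2 + 12m + 7) = 2m^3 + 9m^2 + 14m + 4,
and 2·(m+1)^3 + 3·(m+1)^2 + 2·(m+1) − 3 = 2m^3 + 9m^2 + 14m + 4.
This completes the inductive step, so f_k = 2k^3 + 3k^2 + 2k − 3 for all k ≥ 1.

f_k = 2k^3 + 3k^2 + 2k − 3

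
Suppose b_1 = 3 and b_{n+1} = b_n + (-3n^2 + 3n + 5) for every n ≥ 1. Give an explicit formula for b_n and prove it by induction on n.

Claim: b_n = -n^3 + 3n^2 + 3n − 2.

Base case: b_1 = 3, and -1^3 + 3·1^2 + 3·1 − 2 = 3.
Assume b_m = -m^3 + 3m^2 + 3m − 2.
Then b_{m+1} = b_m + (-3m^2 + 3m + 5) = (-m^3 + 3m^2 + 3m − 2) + (-3m^2 + 3m + 5) = -m^3 + 6m + 3,
and -(m+1)^3 + 3·(m+1)^2 + 3·(m+1) − 2 = -m^3 + 6m + 3.
Hence b_n = -n^3 + 3n^2 + 3n − 2 for every n ≥ 1, by induction.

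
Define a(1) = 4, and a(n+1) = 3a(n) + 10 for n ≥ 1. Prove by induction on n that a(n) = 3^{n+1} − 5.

Base case: a(1) = 4, and 3^{1+1} − 5 = 9 − 5 = 4.
Assume a(j) = 3^{j+1} − 5 for some j ≥ 1.
Then a(j+1) = 3a(j) + 10 = 3·(3^{j+1} − 5) + 10 = 3^{j+2} − 15 + 10 = 3^{j+2} − 5.
This completes the inductive step, so a(n) = 3^{n+1} − 5 for all n ≥ 1.

a(n) = 3^{n+1} − 5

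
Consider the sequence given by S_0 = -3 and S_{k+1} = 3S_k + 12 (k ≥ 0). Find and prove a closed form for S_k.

Claim: S_k = 3^{k+1} − 6.

Base case: S_0 = -3, and 3^{0+1} − 6 = 3 − 6 = -3.
Assume S_j = 3^{j+1} − 6 for some j ≥ 0.
Then S_{j+1} = 3S_j + 12 = 3·(3^{j+1} − 6) + 12 = 3^{j+2} − 18 + 12 = 3^{j+2} − 6.
Hence S_k = 3^{k+1} − 6 for every k ≥ 0, by induction.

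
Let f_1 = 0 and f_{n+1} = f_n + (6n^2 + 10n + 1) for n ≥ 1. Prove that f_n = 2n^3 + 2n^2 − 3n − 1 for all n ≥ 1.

Base case: f_1 = 0, and 2·1^3 + 2·1^2 − 3·1 − 1 = 0.
Assume f_k = 2k^3 + 2k^2 − 3k − 1.
Then f_{k+1} = f_k + (6k^2 + 10k + 1) = (2k^3 + 2k^2 − 3k − 1) + (6k^2 + 10k + 1) = 2k^3 + 8k^2 + 7k,
and 2·(k+1)^3 + 2·(k+1)^2 − 3·(k+1) − 1 = 2k^3 + 8k^2 + 7k.
By induction, f_n = 2n^3 + 2n^2 − 3n − 1 for all n ≥ 1.

f_n = 2n^3 + 2n^2 − 3n − 1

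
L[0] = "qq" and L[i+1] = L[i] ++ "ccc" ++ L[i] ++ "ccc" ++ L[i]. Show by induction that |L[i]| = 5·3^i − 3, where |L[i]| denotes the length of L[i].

Base case: |L[0]| = 2, and 5·3^0 − 3 = 2.
Assume |L[k]| = 5·3^k − 3.
Then |L[k+1]| = 3|L[k]| + 6 = 3(5·3^k − 3) + 6 = 5·3^{k+1} − 9 + 6 = 5·3^{k+1} − 3.
Hence |L[i]| = 5·3^i − 3 for every i ≥ 0, by induction.

|L[i]| = 5·3^i − 3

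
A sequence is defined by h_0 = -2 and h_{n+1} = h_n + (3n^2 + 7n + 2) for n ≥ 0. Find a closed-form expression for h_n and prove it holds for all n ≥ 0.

Claim: h_n = n^3 + 2n^2 − n − 2.

Base case: h_0 = -2, and 0^3 + 2·0^2 − 0 − 2 = -2.
Assume h_j = j^3 + 2j^2 − j − 2.
Then h_{j+1} = h_j + (3j^2 + 7j + 2) = (j^3 + 2j^2 − j − 2) + (3j^2 + 7j + 2) = j^3 + 5j^2 + 6j,
and (j+1)^3 + 2·(j+1)^2 − (j+1) − 2 = j^3 + 5j^2 + 6j.
Hence h_n = n^3 + 2n^2 − n − 2 for every n ≥ 0, by induction.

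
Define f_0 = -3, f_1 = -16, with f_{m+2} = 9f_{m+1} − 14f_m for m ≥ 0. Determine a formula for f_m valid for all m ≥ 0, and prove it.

Claim: f_m = -2^m − 2·7^m.

Base cases: f_0 = -3 and -2^0 − 2·7^0 = -3; f_1 = -16 and -2^1 − 2·7^1 = -16.
Assume f_j = -2^j − 2·7^j for all 0 ≤ j ≤ k, where k ≥ 1.
Then f_{k+1} = 9f_k − 14f_{k−1} = 9·(-2^k − 2·7^k) − 14·(-2^{k−1} − 2·7^{k−1}) = -(9·2 − 14)2^{k−1} − 2·(9·7 − 14)7^{k−1} = -4·2^{k−1} − 98·7^{k−1} = -2^{k+1} − 2·7^{k+1}.
By strong induction, f_m = -2^m − 2·7^m for all m ≥ 0.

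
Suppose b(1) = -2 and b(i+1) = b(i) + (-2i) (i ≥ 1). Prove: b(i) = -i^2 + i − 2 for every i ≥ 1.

Base case: b(1) = -2, and -1^2 + 1 − 2 = -2.
Assume b(k) = -k^2 + k − 2.
Then b(k+1) = b(k) + (-2k) = (-k^2 + k − 2) + (-2k) = -k^2 − k − 2,
and -(k+1)^2 + (k+1) − 2 = -k^2 − k − 2.
By induction, b(i) = -i^2 + i − 2 for all i ≥ 1.

b(i) = -i^2 + i − 2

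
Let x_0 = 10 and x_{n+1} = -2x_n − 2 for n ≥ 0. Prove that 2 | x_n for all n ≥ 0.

Base case: x_0 = 10 = 2·5, so 2 | x_0.
Assume 2 | x_k, so x_k = 2t for some integer t.
Then x_{k+1} = -2x_k − 2 = -2·(2t) − 2 = 2(-2t − 1), so 2 | x_{k+1}.
This completes the inductive step, so 2 | x_n for all n ≥ 0.

2 | x_n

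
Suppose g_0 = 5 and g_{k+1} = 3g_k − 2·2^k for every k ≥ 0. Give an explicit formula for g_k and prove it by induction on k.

Claim: g_k = 3·3^k + 2·2^k.

Base case: g_0 = 5, and 3·3^0 + 2·2^0 = 3 + 2 = 5.
Assume g_r = 3·3^r + 2·2^r for some r ≥ 0.
Then g_{r+1} = 3g_r − 2·2^r = 3·(3·3^r + 2·2^r) − 2·2^r = 3·3^{r+1} + 6·2^r − 2·2^r = 3·3^{r+1} + 4·2^r = 3·3^{r+1} + 2·2^{r+1}.
This completes the inductive step, so g_k = 3·3^k + 2·2^k for all k ≥ 0.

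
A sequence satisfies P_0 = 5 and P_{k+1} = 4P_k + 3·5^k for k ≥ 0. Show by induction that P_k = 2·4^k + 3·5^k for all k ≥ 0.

Base case: P_0 = 5, and 2·4^0 + 3·5^0 = 2 + 3 = 5.
Assume P_j = 2·4^j + 3·5^j for some j ≥ 0.
Then P_{j+1} = 4P_j + 3·5^j = 4·(2·4^j + 3·5^j) + 3·5^j = 2·4^{j+1} + 12·5^j + 3·5^j = 2·4^{j+1} + 15·5^j = 2·4^{j+1} + 3·5^{j+1}.
So the formula holds for j+1, and by induction P_k = 2·4^k + 3·5^k for all k ≥ 0.

P_k = 2·4^k + 3·5^k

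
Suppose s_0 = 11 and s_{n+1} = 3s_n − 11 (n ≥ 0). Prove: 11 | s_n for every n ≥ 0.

Base case: s_0 = 11 = 11·1, so 11 | s_0.
Assume 11 | s_m, so s_m = 11t for some integer t.
Then s_{m+1} = 3s_m − 11 = 3·(11t) − 11 = 11(3t − 1), so 11 | s_{m+1}.
Hence 11 | s_n for every n ≥ 0, by induction.

11 | s_n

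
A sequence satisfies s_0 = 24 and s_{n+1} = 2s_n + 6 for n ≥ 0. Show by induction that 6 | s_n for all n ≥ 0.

Base case: s_0 = 24 = 6·4, so 6 | s_0.
Assume 6 | s_k, so s_k = 6t for some integer t.
Then s_{k+1} = 2s_k + 6 = 2·(6t) + 6 = 6(2t + 1), so 6 | s_{k+1}.
So the property holds for k+1, and by induction 6 | s_n for all n ≥ 0.

6 | s_n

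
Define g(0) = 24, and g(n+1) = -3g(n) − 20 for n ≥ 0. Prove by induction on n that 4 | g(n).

Base case: g(0) = 24 = 4·6, so 4 | g(0).
Assume 4 | g(j), so g(j) = 4t for some integer t.
Then g(j+1) = -3g(j) − 20 = -3·(4t) − 20 = 4(-3t − 5), so 4 | g(j+1).
This completes the inductive step, so 4 | g(n) for all n ≥ 0.

4 | g(n)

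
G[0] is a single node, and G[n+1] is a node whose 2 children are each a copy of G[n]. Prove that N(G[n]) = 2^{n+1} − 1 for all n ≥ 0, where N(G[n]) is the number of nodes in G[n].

Base case: N(G[0]) = 1, and 2^{0+1} − 1 = 1.
Assume N(G[r]) = 2^{r+1} − 1.
Then N(G[r+1]) = 1 + 2N(G[r]) = 1 + 2(2^{r+1} − 1) = 2^{r+2} − 2 + 1 = 2^{r+2} − 1.
Hence N(G[n]) = 2^{n+1} − 1 for every n ≥ 0, by induction.

N(G[n]) = 2^{n+1} − 1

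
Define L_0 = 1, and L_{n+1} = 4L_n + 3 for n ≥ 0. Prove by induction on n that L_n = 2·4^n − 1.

Base case: L_0 = 1, and 2·4^0 − 1 = 2 − 1 = 1.
Assume L_j = 2·4^j − 1 for some j ≥ 0.
Then L_{j+1} = 4L_j + 3 = 4·(2·4^j − 1) + 3 = 8·4^j − 4 + 3 = 2·4^{j+1} − 1.
By induction, L_n = 2·4^n − 1 for all n ≥ 0.

L_n = 2·4^n − 1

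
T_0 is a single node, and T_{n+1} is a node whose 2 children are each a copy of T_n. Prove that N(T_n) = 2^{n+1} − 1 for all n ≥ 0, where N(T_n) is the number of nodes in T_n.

Base case: N(T_0) = 1, and 2^{0+1} − 1 = 1.
Assume N(T_k) = 2^{k+1} − 1.
Then N(T_{k+1}) = 1 + 2N(T_k) = 1 + 2(2^{k+1} − 1) = 2^{k+2} − 2 + 1 = 2^{k+2} − 1.
Hence N(T_n) = 2^{n+1} − 1 for every n ≥ 0, by induction.

N(T_n) = 2^{n+1} − 1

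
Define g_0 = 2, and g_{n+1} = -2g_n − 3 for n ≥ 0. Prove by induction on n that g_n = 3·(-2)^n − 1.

Base case: g_0 = 2, and 3·(-2)^0 − 1 = 3 − 1 = 2.
Assume g_j = 3·(-2)^j − 1 for some j ≥ 0.
Then g_{j+1} = -2g_j − 3 = -2·(3·(-2)^j − 1) − 3 = -6·(-2)^j + 2 − 3 = 3·(-2)^{j+1} − 1.
So the formula holds for j+1, and by induction g_n = 3·(-2)^n − 1 for all n ≥ 0.

g_n = 3·(-2)^n − 1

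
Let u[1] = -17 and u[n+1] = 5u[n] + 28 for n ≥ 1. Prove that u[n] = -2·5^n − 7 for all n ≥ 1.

Base case: u[1] = -17, and -2·5^1 − 7 = -10 − 7 = -17.
Assume u[m] = -2·5^m − 7 for some m ≥ 1.
Then u[m+1] = 5u[m] + 28 = 5·(-2·5^m − 7) + 28 = -10·5^m − 35 + 28 = -2·5^{m+1} − 7.
This completes the inductive step, so u[n] = -2·5^n − 7 for all n ≥ 1.

u[n] = -2·5^n − 7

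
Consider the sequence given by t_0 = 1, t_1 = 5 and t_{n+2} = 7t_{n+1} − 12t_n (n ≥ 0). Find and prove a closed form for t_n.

Claim: t_n = 2·4^n − 3^n.

Base cases: t_0 = 1 and 2·4^0 − 3^0 = 1; t_1 = 5 and 2·4^1 − 3^1 = 5.
Assume t_j = 2·4^j − 3^j for all 0 ≤ j ≤ r, where r ≥ 1.
Then t_{r+1} = 7t_r − 12t_{r−1} = 7·(2·4^r − 3^r) − 12·(2·4^{r−1} − 3^{r−1}) = 2·(7·4 − 12)4^{r−1} − (7·3 − 12)3^{r−1} = 32·4^{r−1} − 9·3^{r−1} = 2·4^{r+1} − 3^{r+1}.
By strong induction, t_n = 2·4^n − 3^n for all n ≥ 0.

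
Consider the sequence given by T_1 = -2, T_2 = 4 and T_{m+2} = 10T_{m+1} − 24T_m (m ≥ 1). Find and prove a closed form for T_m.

Claim: T_m = 6^m − 2·4^m.

Base cases: T_1 = -2 and 6^1 − 2·4^1 = -2; T_2 = 4 and 6^2 − 2·4^2 = 4.
Assume T_j = 6^j − 2·4^j for all 1 ≤ j ≤ r, where r ≥ 2.
Then T_{r+1} = 10T_r − 24T_{r−1} = 10·(6^r − 2·4^r) − 24·(6^{r−1} − 2·4^{r−1}) = (10·6 − 24)6^{r−1} − 2·(10·4 − 24)4^{r−1} = 36·6^{r−1} − 32·4^{r−1} = 6^{r+1} − 2·4^{r+1}.
This completes the inductive step, so T_m = 6^m − 2·4^m for all m ≥ 1.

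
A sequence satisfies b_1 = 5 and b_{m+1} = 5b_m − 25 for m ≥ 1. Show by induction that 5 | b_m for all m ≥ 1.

Base case: b_1 = 5 = 5·1, so 5 | b_1.
Assume 5 | b_k, so b_k = 5t for some integer t.
Then b_{k+1} = 5b_k − 25 = 5·(5t) − 25 = 5(5t − 5), so 5 | b_{k+1}.
By induction, 5 | b_m for all m ≥ 1.

5 | b_m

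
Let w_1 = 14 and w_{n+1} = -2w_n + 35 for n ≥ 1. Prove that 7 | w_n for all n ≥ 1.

Base case: w_1 = 14 = 7·2, so 7 | w_1.
Assume 7 | w_k, so w_k = 7t for some integer t.
Then w_{k+1} = -2w_k + 35 = -2·(7t) + 35 = 7(-2t + 5), so 7 | w_{k+1}.
By induction, 7 | w_n for all n ≥ 1.

7 | w_n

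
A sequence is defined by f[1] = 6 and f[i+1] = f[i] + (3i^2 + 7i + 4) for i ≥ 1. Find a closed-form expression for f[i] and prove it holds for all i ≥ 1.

Claim: f[i] = i^3 + 2i^2 + i + 2.

Base case: f[1] = 6, and 1^3 + 2·1^2 + 1 + 2 = 6.
Assume f[r] = r^3 + 2r^2 + r + 2.
Then f[r+1] = f[r] + (3r^2 + 7r + 4) = (r^3 + 2r^2 + r + 2) + (3r^2 + 7r + 4) = r^3 + 5r^2 + 8r + 6,
and (r+1)^3 + 2·(r+1)^2 + (r+1) + 2 = r^3 + 5r^2 + 8r + 6.
By induction, f[i] = i^3 + 2i^2 + i + 2 for all i ≥ 1.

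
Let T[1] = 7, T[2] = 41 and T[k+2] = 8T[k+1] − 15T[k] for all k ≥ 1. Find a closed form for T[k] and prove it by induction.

Claim: T[k] = -3^k + 2·5^k.

Base cases: T[1] = 7 and -3^1 + 2·5^1 = 7; T[2] = 41 and -3^2 + 2·5^2 = 41.
Assume T[j] = -3^j + 2·5^j for all 1 ≤ j ≤ r, where r ≥ 2.
Then T[r+1] = 8T[r] − 15T[r−1] = 8·(-3^r + 2·5^r) − 15·(-3^{r−1} + 2·5^{r−1}) = -(8·3 − 15)3^{r−1} + 2·(8·5 − 15)5^{r−1} = -9·3^{r−1} + 50·5^{r−1} = -3^{r+1} + 2·5^{r+1}.
By strong induction, T[k] = -3^k + 2·5^k for all k ≥ 1.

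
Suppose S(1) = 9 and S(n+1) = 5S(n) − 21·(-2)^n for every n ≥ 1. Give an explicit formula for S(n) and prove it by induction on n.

Claim: S(n) = 3·5^n + 3·(-2)^n.

Base case: S(1) = 9, and 3·5^1 + 3·(-2)^1 = 15 − 6 = 9.
Assume S(k) = 3·5^k + 3·(-2)^k for some k ≥ 1.
Then S(k+1) = 5S(k) − 21·(-2)^k = 5·(3·5^k + 3·(-2)^k) − 21·(-2)^k = 3·5^{k+1} + 15·(-2)^k − 21·(-2)^k = 3·5^{k+1} − 6·(-2)^k = 3·5^{k+1} + 3·(-2)^{k+1}.
By induction, S(n) = 3·5^n + 3·(-2)^n for all n ≥ 1.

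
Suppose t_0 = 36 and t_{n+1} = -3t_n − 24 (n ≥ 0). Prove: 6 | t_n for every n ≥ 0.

Base case: t_0 = 36 = 6·6, so 6 | t_0.
Assume 6 | t_m, so t_m = 6s for some integer s.
Then t_{m+1} = -3t_m − 24 = -3·(6s) − 24 = 6(-3s − 4), so 6 | t_{m+1}.
This completes the inductive step, so 6 | t_n for all n ≥ 0.

6 | t_n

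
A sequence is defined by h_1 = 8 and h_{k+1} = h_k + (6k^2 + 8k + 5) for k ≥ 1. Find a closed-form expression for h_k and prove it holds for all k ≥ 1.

Claim: h_k = 2k^3 + k^2 + 2k + 3.

Base case: h_1 = 8, and 2·1^3 + 1^2 + 2·1 + 3 = 8.
Assume h_m = 2m^3 + m^2 + 2m + 3.
Then h_{m+1} = h_m + (6m^2 + 8m + 5) = (2m^3 + m^2 + 2m + 3) + (6m^2 + 8m + 5) = 2m^3 + 7m^2 + 10m + 8,
and 2·(m+1)^3 + (m+1)^2 + 2·(m+1) + 3 = 2m^3 + 7m^2 + 10m + 8.
By induction, h_k = 2k^3 + k^2 + 2k + 3 for all k ≥ 1.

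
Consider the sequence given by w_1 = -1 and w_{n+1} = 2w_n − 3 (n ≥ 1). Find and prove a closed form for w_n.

Claim: w_n = -2^{n+1} + 3.

Base case: w_1 = -1, and -2^{1+1} + 3 = -4 + 3 = -1.
Assume w_j = -2^{j+1} + 3 for some j ≥ 1.
Then w_{j+1} = 2w_j − 3 = 2·(-2^{j+1} + 3) − 3 = -2^{j+2} + 6 − 3 = -2^{j+2} + 3.
Hence w_n = -2^{n+1} + 3 for every n ≥ 1, by induction.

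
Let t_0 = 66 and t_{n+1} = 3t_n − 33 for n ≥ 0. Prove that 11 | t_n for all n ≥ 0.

Base case: t_0 = 66 = 11·6, so 11 | t_0.
Assume 11 | t_m, so t_m = 11s for some integer s.
Then t_{m+1} = 3t_m − 33 = 3·(11s) − 33 = 11(3s − 3), so 11 | t_{m+1}.
This completes the inductive step, so 11 | t_n for all n ≥ 0.

11 | t_n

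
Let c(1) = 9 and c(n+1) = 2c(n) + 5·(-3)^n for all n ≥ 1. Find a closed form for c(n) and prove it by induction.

Claim: c(n) = 3·2^n − (-3)^n.

Base case: c(1) = 9, and 3·2^1 − (-3)^1 = 6 + 3 = 9.
Assume c(j) = 3·2^j − (-3)^j for some j ≥ 1.
Then c(j+1) = 2c(j) + 5·(-3)^j = 2·(3·2^j − (-3)^j) + 5·(-3)^j = 3·2^{j+1} − 2·(-3)^j + 5·(-3)^j = 3·2^{j+1} + 3·(-3)^j = 3·2^{j+1} − (-3)^{j+1}.
By induction, c(n) = 3·2^n − (-3)^n for all n ≥ 1.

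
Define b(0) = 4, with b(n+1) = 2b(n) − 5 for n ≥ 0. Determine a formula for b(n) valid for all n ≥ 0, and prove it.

Claim: b(n) = -2^n + 5.

Base case: b(0) = 4, and -2^0 + 5 = -1 + 5 = 4.
Assume b(m) = -2^m + 5 for some m ≥ 0.
Then b(m+1) = 2b(m) − 5 = 2·(-2^m + 5) − 5 = -2^{m+1} + 10 − 5 = -2^{m+1} + 5.
So the formula holds for m+1, and by induction b(n) = -2^n + 5 for all n ≥ 0.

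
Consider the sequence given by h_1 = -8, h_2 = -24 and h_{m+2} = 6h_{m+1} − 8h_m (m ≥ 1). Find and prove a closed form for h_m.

Claim: h_m = -4^m − 2·2^m.

Base cases: h_1 = -8 and -4^1 − 2·2^1 = -8; h_2 = -24 and -4^2 − 2·2^2 = -24.
Assume h_i = -4^i − 2·2^i for all 1 ≤ i ≤ j, where j ≥ 2.
Then h_{j+1} = 6h_j − 8h_{j−1} = 6·(-4^j − 2·2^j) − 8·(-4^{j−1} − 2·2^{j−1}) = -(6·4 − 8)4^{j−1} − 2·(6·2 − 8)2^{j−1} = -16·4^{j−1} − 8·2^{j−1} = -4^{j+1} − 2·2^{j+1}.
Hence h_m = -4^m − 2·2^m for every m ≥ 1, by strong induction.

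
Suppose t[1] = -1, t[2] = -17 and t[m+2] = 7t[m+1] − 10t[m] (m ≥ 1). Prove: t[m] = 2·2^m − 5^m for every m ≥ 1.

Base cases: t[1] = -1 and 2·2^1 − 5^1 = -1; t[2] = -17 and 2·2^2 − 5^2 = -17.
Assume t[j] = 2·2^j − 5^j for all 1 ≤ j ≤ k, where k ≥ 2.
Then t[k+1] = 7t[k] − 10t[k−1] = 7·(2·2^k − 5^k) − 10·(2·2^{k−1} − 5^{k−1}) = 2·(7·2 − 10)2^{k−1} − (7·5 − 10)5^{k−1} = 8·2^{k−1} − 25·5^{k−1} = 2·2^{k+1} − 5^{k+1}.
This completes the inductive step, so t[m] = 2·2^m − 5^m for all m ≥ 1.

t[m] = 2·2^m − 5^m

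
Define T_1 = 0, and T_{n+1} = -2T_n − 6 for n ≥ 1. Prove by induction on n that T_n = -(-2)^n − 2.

Base case: T_1 = 0, and -(-2)^1 − 2 = 2 − 2 = 0.
Assume T_j = -(-2)^j − 2 for some j ≥ 1.
Then T_{j+1} = -2T_j − 6 = -2·(-(-2)^j − 2) − 6 = 2·(-2)^j + 4 − 6 = -(-2)^{j+1} − 2.
Hence T_n = -(-2)^n − 2 for every n ≥ 1, by induction.

T_n = -(-2)^n − 2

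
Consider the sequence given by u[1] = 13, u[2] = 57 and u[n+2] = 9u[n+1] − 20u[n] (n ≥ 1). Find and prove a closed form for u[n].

Claim: u[n] = 2·4^n + 5^n.

Base cases: u[1] = 13 and 2·4^1 + 5^1 = 13; u[2] = 57 and 2·4^2 + 5^2 = 57.
Assume u[j] = 2·4^j + 5^j for all 1 ≤ j ≤ k, where k ≥ 2.
Then u[k+1] = 9u[k] − 20u[k−1] = 9·(2·4^k + 5^k) − 20·(2·4^{k−1} + 5^{k−1}) = 2·(9·4 − 20)4^{k−1} + (9·5 − 20)5^{k−1} = 32·4^{k−1} + 25·5^{k−1} = 2·4^{k+1} + 5^{k+1}.
So the formula holds for k+1, and by strong induction u[n] = 2·4^n + 5^n for all n ≥ 1.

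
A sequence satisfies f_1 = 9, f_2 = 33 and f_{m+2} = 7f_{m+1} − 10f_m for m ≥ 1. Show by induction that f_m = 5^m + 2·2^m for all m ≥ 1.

Base cases: f_1 = 9 and 5^1 + 2·2^1 = 9; f_2 = 33 and 5^2 + 2·2^2 = 33.
Assume f_j = 5^j + 2·2^j for all 1 ≤ j ≤ k, where k ≥ 2.
Then f_{k+1} = 7f_k − 10f_{k−1} = 7·(5^k + 2·2^k) − 10·(5^{k−1} + 2·2^{k−1}) = (7·5 − 10)5^{k−1} + 2·(7·2 − 10)2^{k−1} = 25·5^{k−1} + 8·2^{k−1} = 5^{k+1} + 2·2^{k+1}.
This completes the inductive step, so f_m = 5^m + 2·2^m for all m ≥ 1.

f_m = 5^m + 2·2^m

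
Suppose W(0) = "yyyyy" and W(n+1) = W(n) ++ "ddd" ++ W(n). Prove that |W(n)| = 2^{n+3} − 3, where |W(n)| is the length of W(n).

Base case: |W(0)| = 5, and 2^{0+3} − 3 = 5.
Assume |W(m)| = 2^{m+3} − 3.
Then |W(m+1)| = |W(m)| + 3 + |W(m)| = 2|W(m)| + 3 = 2(2^{m+3} − 3) + 3 = 2^{m+1+3} − 6 + 3 = 2^{m+1+3} − 3.
Hence |W(n)| = 2^{n+3} − 3 for every n ≥ 0, by induction.

|W(n)| = 2^{n+3} − 3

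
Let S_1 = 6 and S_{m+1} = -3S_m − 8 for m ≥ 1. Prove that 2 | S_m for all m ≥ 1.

Base case: S_1 = 6 = 2·3, so 2 | S_1.
Assume 2 | S_r, so S_r = 2t for some integer t.
Then S_{r+1} = -3S_r − 8 = -3·(2t) − 8 = 2(-3t − 4), so 2 | S_{r+1}.
So the property holds for r+1, and by induction 2 | S_m for all m ≥ 1.

2 | S_m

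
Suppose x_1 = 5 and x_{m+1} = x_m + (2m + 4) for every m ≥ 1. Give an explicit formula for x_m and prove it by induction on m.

Claim: x_m = m^2 + 3m + 1.

Base case: x_1 = 5, and 1^2 + 3·1 + 1 = 5.
Assume x_j = j^2 + 3j + 1.
Then x_{j+1} = x_j + (2j + 4) = (j^2 + 3j + 1) + (2j + 4) = j^2 + 5j + 5,
and (j+1)^2 + 3·(j+1) + 1 = j^2 + 5j + 5.
By induction, x_m = m^2 + 3m + 1 for all m ≥ 1.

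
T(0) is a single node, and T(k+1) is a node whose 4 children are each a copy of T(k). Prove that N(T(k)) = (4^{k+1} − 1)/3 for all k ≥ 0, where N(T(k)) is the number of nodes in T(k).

Base case: N(T(0)) = 1, and (4^{0+1} − 1)/3 = 1.
Assume N(T(r)) = (4^{r+1} − 1)/3.
Then N(T(r+1)) = 1 + 4N(T(r)) = 1 + 4·(4^{r+1} − 1)/3 = 1 + (4^{r+2} − 4)/3 = (3 + 4^{r+2} − 4)/3 = (4^{r+2} − 1)/3.
So the formula holds for r+1, and by induction N(T(k)) = (4^{k+1} − 1)/3 for all k ≥ 0.

N(T(k)) = (4^{k+1} − 1)/3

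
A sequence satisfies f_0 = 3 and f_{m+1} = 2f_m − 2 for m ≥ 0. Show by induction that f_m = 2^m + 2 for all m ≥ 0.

Base case: f_0 = 3, and 2^0 + 2 = 1 + 2 = 3.
Assume f_k = 2^k + 2 for some k ≥ 0.
Then f_{k+1} = 2f_k − 2 = 2·(2^k + 2) − 2 = 2^{k+1} + 4 − 2 = 2^{k+1} + 2.
Hence f_m = 2^m + 2 for every m ≥ 0, by induction.

f_m = 2^m + 2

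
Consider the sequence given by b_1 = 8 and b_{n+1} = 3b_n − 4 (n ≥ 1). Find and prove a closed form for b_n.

Claim: b_n = 2·3^n + 2.

Base case: b_1 = 8, and 2·3^1 + 2 = 6 + 2 = 8.
Assume b_m = 2·3^m + 2 for some m ≥ 1.
Then b_{m+1} = 3b_m − 4 = 3·(2·3^m + 2) − 4 = 6·3^m + 6 − 4 = 2·3^{m+1} + 2.
By induction, b_n = 2·3^n + 2 for all n ≥ 1.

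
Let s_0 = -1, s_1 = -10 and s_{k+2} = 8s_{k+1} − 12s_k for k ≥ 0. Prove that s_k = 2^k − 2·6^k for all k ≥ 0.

Base cases: s_0 = -1 and 2^0 − 2·6^0 = -1; s_1 = -10 and 2^1 − 2·6^1 = -10.
Assume s_i = 2^i − 2·6^i for all 0 ≤ i ≤ j, where j ≥ 1.
Then s_{j+1} = 8s_j − 12s_{j−1} = 8·(2^j − 2·6^j) − 12·(2^{j−1} − 2·6^{j−1}) = (8·2 − 12)2^{j−1} − 2·(8·6 − 12)6^{j−1} = 4·2^{j−1} − 72·6^{j−1} = 2^{j+1} − 2·6^{j+1}.
By strong induction, s_k = 2^k − 2·6^k for all k ≥ 0.

s_k = 2^k − 2·6^k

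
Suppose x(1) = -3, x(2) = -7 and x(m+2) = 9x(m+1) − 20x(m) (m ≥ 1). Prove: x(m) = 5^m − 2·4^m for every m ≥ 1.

Base cases: x(1) = -3 and 5^1 − 2·4^1 = -3; x(2) = -7 and 5^2 − 2·4^2 = -7.
Assume x(j) = 5^j − 2·4^j for all 1 ≤ j ≤ r, where r ≥ 2.
Then x(r+1) = 9x(r) − 20x(r−1) = 9·(5^r − 2·4^r) − 20·(5^{r−1} − 2·4^{r−1}) = (9·5 − 20)5^{r−1} − 2·(9·4 − 20)4^{r−1} = 25·5^{r−1} − 32·4^{r−1} = 5^{r+1} − 2·4^{r+1}.
By strong induction, x(m) = 5^m − 2·4^m for all m ≥ 1.

x(m) = 5^m − 2·4^m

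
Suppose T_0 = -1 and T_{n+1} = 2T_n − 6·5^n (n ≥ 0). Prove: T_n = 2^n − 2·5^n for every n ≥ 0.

Base case: T_0 = -1, and 2^0 − 2·5^0 = 1 − 2 = -1.
Assume T_m = 2^m − 2·5^m for some m ≥ 0.
Then T_{m+1} = 2T_m − 6·5^m = 2·(2^m − 2·5^m) − 6·5^m = 2^{m+1} − 4·5^m − 6·5^m = 2^{m+1} − 10·5^m = 2^{m+1} − 2·5^{m+1}.
By induction, T_n = 2^n − 2·5^n for all n ≥ 0.

T_n = 2^n − 2·5^n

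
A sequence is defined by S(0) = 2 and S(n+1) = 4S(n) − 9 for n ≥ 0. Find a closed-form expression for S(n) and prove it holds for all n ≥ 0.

Claim: S(n) = -4^n + 3.

Base case: S(0) = 2, and -4^0 + 3 = -1 + 3 = 2.
Assume S(m) = -4^m + 3 for some m ≥ 0.
Then S(m+1) = 4S(m) − 9 = 4·(-4^m + 3) − 9 = -4^{m+1} + 12 − 9 = -4^{m+1} + 3.
So the formula holds for m+1, and by induction S(n) = -4^n + 3 for all n ≥ 0.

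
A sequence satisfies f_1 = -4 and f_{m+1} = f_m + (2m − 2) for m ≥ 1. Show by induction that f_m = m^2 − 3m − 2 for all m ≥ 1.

Base case: f_1 = -4, and 1^2 − 3·1 − 2 = -4.
Assume f_k = k^2 − 3k − 2.
Then f_{k+1} = f_k + (2k − 2) = (k^2 − 3k − 2) + (2k − 2) = k^2 − k − 4,
and (k+1)^2 − 3·(k+1) − 2 = k^2 − k − 4.
Hence f_m = m^2 − 3m − 2 for every m ≥ 1, by induction.

f_m = m^2 − 3m − 2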